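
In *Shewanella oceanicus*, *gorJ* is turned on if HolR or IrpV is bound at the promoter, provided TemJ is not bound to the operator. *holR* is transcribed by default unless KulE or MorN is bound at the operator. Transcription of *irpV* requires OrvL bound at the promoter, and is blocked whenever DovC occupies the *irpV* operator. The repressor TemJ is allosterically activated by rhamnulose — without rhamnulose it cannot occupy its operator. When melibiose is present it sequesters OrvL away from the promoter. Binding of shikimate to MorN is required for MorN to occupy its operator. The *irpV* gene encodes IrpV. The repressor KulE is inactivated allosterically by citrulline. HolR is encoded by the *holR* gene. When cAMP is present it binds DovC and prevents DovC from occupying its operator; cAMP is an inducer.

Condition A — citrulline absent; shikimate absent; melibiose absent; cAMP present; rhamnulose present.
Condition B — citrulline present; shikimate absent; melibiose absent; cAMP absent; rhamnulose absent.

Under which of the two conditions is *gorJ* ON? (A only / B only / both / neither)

B only

Condition A:
Citrulline is absent, so KulE is active.
Shikimate is absent, so MorN is inactive.
With repressor KulE bound, *holR* is not transcribed.
So HolR is not produced.
Melibiose is absent, so OrvL is active.
cAMP is present, so DovC is inactive.
No repressor is bound and OrvL is active, so *irpV* is transcribed.
So IrpV is produced and active.
Rhamnulose is present, so TemJ is active.
With repressor TemJ bound, *gorJ* is not transcribed.
→ *gorJ* is OFF in A.
Condition B:
Citrulline is present, so KulE is inactive.
Shikimate is absent, so MorN is inactive.
With no repressor bound, *holR* is transcribed.
So HolR is produced and active.
Melibiose is absent, so OrvL is active.
cAMP is absent, so DovC is active.
With repressor DovC bound, *irpV* is not transcribed.
So IrpV is not produced.
Rhamnulose is absent, so TemJ is inactive.
Activator HolR is present, so *gorJ* is transcribed.
→ *gorJ* is ON in B.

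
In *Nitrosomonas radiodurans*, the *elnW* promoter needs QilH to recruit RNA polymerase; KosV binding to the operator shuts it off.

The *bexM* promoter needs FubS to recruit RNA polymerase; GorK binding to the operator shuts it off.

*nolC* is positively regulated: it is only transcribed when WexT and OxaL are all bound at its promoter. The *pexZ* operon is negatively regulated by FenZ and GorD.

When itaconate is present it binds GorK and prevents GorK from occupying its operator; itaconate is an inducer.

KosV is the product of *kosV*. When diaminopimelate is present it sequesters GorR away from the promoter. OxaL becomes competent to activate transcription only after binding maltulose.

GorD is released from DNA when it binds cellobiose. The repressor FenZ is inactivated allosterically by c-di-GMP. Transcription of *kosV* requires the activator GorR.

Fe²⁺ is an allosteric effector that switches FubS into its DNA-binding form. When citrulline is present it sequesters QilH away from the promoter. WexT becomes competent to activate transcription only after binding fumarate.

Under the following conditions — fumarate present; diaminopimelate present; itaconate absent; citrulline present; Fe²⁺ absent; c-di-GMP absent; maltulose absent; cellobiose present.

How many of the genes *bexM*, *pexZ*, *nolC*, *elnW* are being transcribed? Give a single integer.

0

Fe²⁺ is absent, so FubS is inactive.
Itaconate is absent, so GorK is active.
With repressor GorK bound, *bexM* is not transcribed.
→ *bexM* is OFF.
c-di-GMP is absent, so FenZ is active.
Cellobiose is present, so GorD is inactive.
With repressor FenZ bound, *pexZ* is not transcribed.
→ *pexZ* is OFF.
Fumarate is present, so WexT is active.
Maltulose is absent, so OxaL is inactive.
Required activator OxaL is absent, so *nolC* is not transcribed.
→ *nolC* is OFF.
Citrulline is present, so QilH is inactive.
Diaminopimelate is present, so GorR is inactive.
Required activator GorR is absent, so *kosV* is not transcribed.
So KosV is not produced.
Required activator QilH is absent, so *elnW* is not transcribed.
→ *elnW* is OFF.
0 of the 4 genes are transcribed.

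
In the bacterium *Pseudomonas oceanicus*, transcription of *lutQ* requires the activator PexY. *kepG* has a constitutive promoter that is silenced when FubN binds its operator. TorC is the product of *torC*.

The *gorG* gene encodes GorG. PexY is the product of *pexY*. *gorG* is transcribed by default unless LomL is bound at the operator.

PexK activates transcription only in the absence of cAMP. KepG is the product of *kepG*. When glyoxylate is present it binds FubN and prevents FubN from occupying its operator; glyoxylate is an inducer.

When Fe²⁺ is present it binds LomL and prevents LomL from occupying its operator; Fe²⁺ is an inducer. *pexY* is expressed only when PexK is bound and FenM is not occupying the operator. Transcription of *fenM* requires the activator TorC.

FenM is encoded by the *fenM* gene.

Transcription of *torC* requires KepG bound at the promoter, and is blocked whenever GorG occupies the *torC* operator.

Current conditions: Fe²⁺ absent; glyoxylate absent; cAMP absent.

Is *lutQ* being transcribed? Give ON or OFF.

Glyoxylate is absent, so FubN is active.
With repressor FubN bound, *kepG* is not transcribed.
So KepG is not produced.
Fe²⁺ is absent, so LomL is active.
With repressor LomL bound, *gorG* is not transcribed.
So GorG is not produced.
Required activator KepG is absent, so *torC* is not transcribed.
So TorC is not produced.
Required activator TorC is absent, so *fenM* is not transcribed.
So FenM is not produced.
cAMP is absent, so PexK is active.
No repressor is bound and PexK is active, so *pexY* is transcribed.
So PexY is produced and active.
No repressor is bound and PexY is active, so *lutQ* is transcribed.

ON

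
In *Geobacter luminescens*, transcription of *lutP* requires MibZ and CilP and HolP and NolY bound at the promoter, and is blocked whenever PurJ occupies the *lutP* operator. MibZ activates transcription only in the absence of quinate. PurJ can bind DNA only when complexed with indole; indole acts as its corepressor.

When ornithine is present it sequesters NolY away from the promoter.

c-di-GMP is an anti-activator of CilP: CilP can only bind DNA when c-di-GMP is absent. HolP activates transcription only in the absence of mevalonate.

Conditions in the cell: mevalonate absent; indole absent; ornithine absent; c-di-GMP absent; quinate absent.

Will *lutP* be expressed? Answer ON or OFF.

ON

Quinate is absent, so MibZ is active.
c-di-GMP is absent, so CilP is active.
Mevalonate is absent, so HolP is active.
Ornithine is absent, so NolY is active.
Indole is absent, so PurJ is inactive.
No repressor is bound and MibZ and CilP and HolP and NolY are active, so *lutP* is transcribed.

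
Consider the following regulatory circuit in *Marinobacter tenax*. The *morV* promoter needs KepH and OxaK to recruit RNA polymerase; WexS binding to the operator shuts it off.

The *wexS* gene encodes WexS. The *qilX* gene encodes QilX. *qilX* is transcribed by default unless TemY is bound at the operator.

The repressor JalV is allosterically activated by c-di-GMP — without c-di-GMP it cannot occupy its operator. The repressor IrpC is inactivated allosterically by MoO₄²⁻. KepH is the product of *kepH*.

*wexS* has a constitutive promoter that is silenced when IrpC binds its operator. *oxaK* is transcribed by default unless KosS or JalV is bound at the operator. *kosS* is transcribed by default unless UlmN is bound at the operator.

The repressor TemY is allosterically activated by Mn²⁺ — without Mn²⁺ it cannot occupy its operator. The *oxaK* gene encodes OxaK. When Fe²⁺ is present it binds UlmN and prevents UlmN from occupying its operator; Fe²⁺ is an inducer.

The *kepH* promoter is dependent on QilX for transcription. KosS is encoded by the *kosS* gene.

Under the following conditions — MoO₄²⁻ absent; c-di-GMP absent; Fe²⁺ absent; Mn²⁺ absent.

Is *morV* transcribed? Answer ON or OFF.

Mn²⁺ is absent, so TemY is inactive.
With no repressor bound, *qilX* is transcribed.
So QilX is produced and active.
No repressor is bound and QilX is active, so *kepH* is transcribed.
So KepH is produced and active.
Fe²⁺ is absent, so UlmN is active.
With repressor UlmN bound, *kosS* is not transcribed.
So KosS is not produced.
c-di-GMP is absent, so JalV is inactive.
With no repressor bound, *oxaK* is transcribed.
So OxaK is produced and active.
MoO₄²⁻ is absent, so IrpC is active.
With repressor IrpC bound, *wexS* is not transcribed.
So WexS is not produced.
No repressor is bound and KepH and OxaK are active, so *morV* is transcribed.

ON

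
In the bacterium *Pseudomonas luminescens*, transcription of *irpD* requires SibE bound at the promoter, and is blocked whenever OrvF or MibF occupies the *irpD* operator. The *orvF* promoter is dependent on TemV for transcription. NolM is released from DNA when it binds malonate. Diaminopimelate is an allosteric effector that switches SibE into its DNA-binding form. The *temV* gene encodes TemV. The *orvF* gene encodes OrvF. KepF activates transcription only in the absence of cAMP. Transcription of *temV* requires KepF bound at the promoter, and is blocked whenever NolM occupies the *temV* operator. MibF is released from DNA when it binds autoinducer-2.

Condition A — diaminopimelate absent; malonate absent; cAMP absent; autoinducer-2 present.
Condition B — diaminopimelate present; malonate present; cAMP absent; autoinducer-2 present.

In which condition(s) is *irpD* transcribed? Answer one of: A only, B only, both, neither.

Condition A:
Diaminopimelate is absent, so SibE is inactive.
Malonate is absent, so NolM is active.
cAMP is absent, so KepF is active.
With repressor NolM bound, *temV* is not transcribed.
So TemV is not produced.
Required activator TemV is absent, so *orvF* is not transcribed.
So OrvF is not produced.
Autoinducer-2 is present, so MibF is inactive.
Required activator SibE is absent, so *irpD* is not transcribed.
→ *irpD* is OFF in A.
Condition B:
Diaminopimelate is present, so SibE is active.
Malonate is present, so NolM is inactive.
cAMP is absent, so KepF is active.
No repressor is bound and KepF is active, so *temV* is transcribed.
So TemV is produced and active.
No repressor is bound and TemV is active, so *orvF* is transcribed.
So OrvF is produced and active.
Autoinducer-2 is present, so MibF is inactive.
With repressor OrvF bound, *irpD* is not transcribed.
→ *irpD* is OFF in B.

neither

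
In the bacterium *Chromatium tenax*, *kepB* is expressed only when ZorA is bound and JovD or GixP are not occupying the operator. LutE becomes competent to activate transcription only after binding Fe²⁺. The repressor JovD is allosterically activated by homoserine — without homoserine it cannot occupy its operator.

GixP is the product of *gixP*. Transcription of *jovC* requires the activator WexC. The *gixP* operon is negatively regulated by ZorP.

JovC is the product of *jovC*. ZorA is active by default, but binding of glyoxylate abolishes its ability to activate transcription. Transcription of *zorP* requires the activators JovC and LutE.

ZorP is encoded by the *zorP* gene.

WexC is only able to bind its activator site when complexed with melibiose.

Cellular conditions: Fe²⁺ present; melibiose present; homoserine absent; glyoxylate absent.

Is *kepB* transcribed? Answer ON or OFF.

Glyoxylate is absent, so ZorA is active.
Homoserine is absent, so JovD is inactive.
Melibiose is present, so WexC is active.
No repressor is bound and WexC is active, so *jovC* is transcribed.
So JovC is produced and active.
Fe²⁺ is present, so LutE is active.
No repressor is bound and JovC and LutE are active, so *zorP* is transcribed.
So ZorP is produced and active.
With repressor ZorP bound, *gixP* is not transcribed.
So GixP is not produced.
No repressor is bound and ZorA is active, so *kepB* is transcribed.

ON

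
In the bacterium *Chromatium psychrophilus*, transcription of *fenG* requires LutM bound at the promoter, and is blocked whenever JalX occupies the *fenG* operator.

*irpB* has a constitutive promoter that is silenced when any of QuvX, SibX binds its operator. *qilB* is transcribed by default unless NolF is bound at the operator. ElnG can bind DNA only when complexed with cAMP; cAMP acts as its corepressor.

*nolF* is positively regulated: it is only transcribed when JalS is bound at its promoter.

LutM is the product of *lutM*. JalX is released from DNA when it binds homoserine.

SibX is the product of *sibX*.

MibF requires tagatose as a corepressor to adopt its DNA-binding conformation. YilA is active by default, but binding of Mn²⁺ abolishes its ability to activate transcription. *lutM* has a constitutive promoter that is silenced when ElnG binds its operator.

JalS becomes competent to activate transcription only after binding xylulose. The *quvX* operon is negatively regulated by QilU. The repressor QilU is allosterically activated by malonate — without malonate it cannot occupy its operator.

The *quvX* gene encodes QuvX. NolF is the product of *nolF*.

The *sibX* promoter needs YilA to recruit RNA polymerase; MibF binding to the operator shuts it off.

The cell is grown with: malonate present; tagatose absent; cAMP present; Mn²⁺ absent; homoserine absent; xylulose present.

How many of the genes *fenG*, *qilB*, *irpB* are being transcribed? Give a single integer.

0

Homoserine is absent, so JalX is active.
cAMP is present, so ElnG is active.
With repressor ElnG bound, *lutM* is not transcribed.
So LutM is not produced.
With repressor JalX bound, *fenG* is not transcribed.
→ *fenG* is OFF.
Xylulose is present, so JalS is active.
No repressor is bound and JalS is active, so *nolF* is transcribed.
So NolF is produced and active.
With repressor NolF bound, *qilB* is not transcribed.
→ *qilB* is OFF.
Malonate is present, so QilU is active.
With repressor QilU bound, *quvX* is not transcribed.
So QuvX is not produced.
Mn²⁺ is absent, so YilA is active.
Tagatose is absent, so MibF is inactive.
No repressor is bound and YilA is active, so *sibX* is transcribed.
So SibX is produced and active.
With repressor SibX bound, *irpB* is not transcribed.
→ *irpB* is OFF.
0 of the 3 genes are transcribed.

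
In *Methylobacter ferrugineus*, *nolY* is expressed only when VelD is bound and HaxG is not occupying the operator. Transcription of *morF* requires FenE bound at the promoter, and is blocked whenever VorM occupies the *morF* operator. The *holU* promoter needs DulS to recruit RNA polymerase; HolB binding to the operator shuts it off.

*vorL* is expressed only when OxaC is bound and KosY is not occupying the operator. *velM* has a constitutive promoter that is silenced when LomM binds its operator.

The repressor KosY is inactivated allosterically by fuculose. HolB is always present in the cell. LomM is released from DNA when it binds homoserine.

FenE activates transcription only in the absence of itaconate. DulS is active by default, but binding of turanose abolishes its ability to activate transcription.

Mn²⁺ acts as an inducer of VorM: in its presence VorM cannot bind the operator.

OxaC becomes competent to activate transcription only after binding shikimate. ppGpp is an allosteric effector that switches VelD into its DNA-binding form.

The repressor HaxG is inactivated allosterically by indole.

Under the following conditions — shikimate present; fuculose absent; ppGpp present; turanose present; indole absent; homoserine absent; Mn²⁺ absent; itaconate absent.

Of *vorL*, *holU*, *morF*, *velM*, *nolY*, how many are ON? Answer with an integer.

Shikimate is present, so OxaC is active.
Fuculose is absent, so KosY is active.
With repressor KosY bound, *vorL* is not transcribed.
→ *vorL* is OFF.
HolB is produced constitutively and is active.
Turanose is present, so DulS is inactive.
With repressor HolB bound, *holU* is not transcribed.
→ *holU* is OFF.
Mn²⁺ is absent, so VorM is active.
Itaconate is absent, so FenE is active.
With repressor VorM bound, *morF* is not transcribed.
→ *morF* is OFF.
Homoserine is absent, so LomM is active.
With repressor LomM bound, *velM* is not transcribed.
→ *velM* is OFF.
Indole is absent, so HaxG is active.
ppGpp is present, so VelD is active.
With repressor HaxG bound, *nolY* is not transcribed.
→ *nolY* is OFF.
0 of the 5 genes are transcribed.

0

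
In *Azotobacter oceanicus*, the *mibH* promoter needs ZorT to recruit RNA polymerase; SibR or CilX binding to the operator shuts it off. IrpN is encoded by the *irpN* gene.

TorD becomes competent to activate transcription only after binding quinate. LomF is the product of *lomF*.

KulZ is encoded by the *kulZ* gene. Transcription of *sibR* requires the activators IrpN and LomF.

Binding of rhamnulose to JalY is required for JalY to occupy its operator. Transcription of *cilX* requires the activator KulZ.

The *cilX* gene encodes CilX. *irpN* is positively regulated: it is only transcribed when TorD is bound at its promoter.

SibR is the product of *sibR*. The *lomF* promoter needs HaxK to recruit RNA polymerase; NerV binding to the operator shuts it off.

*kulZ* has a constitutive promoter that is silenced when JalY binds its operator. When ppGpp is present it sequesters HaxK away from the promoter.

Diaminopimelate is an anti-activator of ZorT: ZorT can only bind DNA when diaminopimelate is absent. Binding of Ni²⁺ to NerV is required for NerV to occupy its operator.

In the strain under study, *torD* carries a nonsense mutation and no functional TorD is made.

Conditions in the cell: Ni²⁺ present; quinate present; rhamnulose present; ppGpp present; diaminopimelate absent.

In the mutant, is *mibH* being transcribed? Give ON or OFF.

TorD is non-functional in this strain, so it has no effect.
Required activator TorD is absent, so *irpN* is not transcribed.
So IrpN is not produced.
Ni²⁺ is present, so NerV is active.
ppGpp is present, so HaxK is inactive.
With repressor NerV bound, *lomF* is not transcribed.
So LomF is not produced.
Required activator IrpN is absent, so *sibR* is not transcribed.
So SibR is not produced.
Rhamnulose is present, so JalY is active.
With repressor JalY bound, *kulZ* is not transcribed.
So KulZ is not produced.
Required activator KulZ is absent, so *cilX* is not transcribed.
So CilX is not produced.
Diaminopimelate is absent, so ZorT is active.
No repressor is bound and ZorT is active, so *mibH* is transcribed.

ON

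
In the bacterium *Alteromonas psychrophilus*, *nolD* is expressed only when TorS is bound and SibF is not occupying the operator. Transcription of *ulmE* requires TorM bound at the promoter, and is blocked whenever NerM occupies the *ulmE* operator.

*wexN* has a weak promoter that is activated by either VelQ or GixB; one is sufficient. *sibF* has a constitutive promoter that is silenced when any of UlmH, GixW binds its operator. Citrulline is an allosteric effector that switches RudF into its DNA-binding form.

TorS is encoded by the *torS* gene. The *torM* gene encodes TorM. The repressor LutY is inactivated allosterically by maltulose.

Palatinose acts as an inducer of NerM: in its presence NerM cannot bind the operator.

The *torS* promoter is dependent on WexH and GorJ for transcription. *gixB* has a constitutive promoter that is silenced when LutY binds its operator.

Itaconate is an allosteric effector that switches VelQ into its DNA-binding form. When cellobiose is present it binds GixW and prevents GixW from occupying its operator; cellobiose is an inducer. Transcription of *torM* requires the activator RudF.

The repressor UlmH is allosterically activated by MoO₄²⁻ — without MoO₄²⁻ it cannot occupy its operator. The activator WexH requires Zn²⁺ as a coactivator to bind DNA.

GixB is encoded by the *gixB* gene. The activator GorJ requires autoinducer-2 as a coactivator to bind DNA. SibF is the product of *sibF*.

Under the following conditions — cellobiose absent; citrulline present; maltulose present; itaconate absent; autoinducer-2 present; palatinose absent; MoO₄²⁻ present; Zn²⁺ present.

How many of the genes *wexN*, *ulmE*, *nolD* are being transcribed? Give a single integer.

Itaconate is absent, so VelQ is inactive.
Maltulose is present, so LutY is inactive.
With no repressor bound, *gixB* is transcribed.
So GixB is produced and active.
Activator GixB is present, so *wexN* is transcribed.
→ *wexN* is ON.
Citrulline is present, so RudF is active.
No repressor is bound and RudF is active, so *torM* is transcribed.
So TorM is produced and active.
Palatinose is absent, so NerM is active.
With repressor NerM bound, *ulmE* is not transcribed.
→ *ulmE* is OFF.
Zn²⁺ is present, so WexH is active.
Autoinducer-2 is present, so GorJ is active.
No repressor is bound and WexH and GorJ are active, so *torS* is transcribed.
So TorS is produced and active.
MoO₄²⁻ is present, so UlmH is active.
Cellobiose is absent, so GixW is active.
With repressor UlmH bound, *sibF* is not transcribed.
So SibF is not produced.
No repressor is bound and TorS is active, so *nolD* is transcribed.
→ *nolD* is ON.
2 of the 3 genes are transcribed.

2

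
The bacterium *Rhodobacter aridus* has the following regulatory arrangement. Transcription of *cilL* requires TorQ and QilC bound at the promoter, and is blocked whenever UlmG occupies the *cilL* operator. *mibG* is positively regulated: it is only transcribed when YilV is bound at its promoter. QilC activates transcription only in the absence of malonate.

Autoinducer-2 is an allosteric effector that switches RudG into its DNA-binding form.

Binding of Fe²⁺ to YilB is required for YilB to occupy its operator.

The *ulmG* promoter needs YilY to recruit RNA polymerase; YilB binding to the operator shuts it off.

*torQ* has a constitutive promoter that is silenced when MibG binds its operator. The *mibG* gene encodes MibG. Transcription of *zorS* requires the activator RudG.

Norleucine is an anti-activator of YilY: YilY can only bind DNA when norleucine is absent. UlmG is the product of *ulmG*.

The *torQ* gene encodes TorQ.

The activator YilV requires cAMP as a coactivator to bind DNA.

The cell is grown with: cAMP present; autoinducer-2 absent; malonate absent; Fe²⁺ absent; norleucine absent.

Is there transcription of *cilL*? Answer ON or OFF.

OFF

Fe²⁺ is absent, so YilB is inactive.
Norleucine is absent, so YilY is active.
No repressor is bound and YilY is active, so *ulmG* is transcribed.
So UlmG is produced and active.
cAMP is present, so YilV is active.
No repressor is bound and YilV is active, so *mibG* is transcribed.
So MibG is produced and active.
With repressor MibG bound, *torQ* is not transcribed.
So TorQ is not produced.
Malonate is absent, so QilC is active.
With repressor UlmG bound, *cilL* is not transcribed.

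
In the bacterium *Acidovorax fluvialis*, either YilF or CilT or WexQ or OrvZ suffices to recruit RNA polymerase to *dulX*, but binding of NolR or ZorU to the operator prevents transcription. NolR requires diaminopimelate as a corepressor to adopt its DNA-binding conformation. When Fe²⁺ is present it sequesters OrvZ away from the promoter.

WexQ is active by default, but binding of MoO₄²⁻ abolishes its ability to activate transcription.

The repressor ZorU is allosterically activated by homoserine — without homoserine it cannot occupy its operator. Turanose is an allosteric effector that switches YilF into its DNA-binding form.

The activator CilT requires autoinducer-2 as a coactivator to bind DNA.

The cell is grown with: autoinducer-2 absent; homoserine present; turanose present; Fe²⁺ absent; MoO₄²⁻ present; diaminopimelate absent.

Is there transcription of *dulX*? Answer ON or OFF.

OFF

Turanose is present, so YilF is active.
Autoinducer-2 is absent, so CilT is inactive.
Diaminopimelate is absent, so NolR is inactive.
MoO₄²⁻ is present, so WexQ is inactive.
Homoserine is present, so ZorU is active.
Fe²⁺ is absent, so OrvZ is active.
With repressor ZorU bound, *dulX* is not transcribed.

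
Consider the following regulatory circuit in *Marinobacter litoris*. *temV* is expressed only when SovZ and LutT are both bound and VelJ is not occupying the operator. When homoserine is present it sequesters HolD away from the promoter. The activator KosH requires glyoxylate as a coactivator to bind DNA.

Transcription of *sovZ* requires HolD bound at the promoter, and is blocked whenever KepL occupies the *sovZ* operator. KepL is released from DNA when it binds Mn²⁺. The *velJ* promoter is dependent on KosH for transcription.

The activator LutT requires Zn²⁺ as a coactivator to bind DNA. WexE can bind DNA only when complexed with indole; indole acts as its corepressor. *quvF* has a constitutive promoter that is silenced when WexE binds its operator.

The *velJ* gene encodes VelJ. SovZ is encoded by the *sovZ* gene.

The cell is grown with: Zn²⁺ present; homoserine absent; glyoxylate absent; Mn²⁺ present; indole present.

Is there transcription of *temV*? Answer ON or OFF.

ON

Mn²⁺ is present, so KepL is inactive.
Homoserine is absent, so HolD is active.
No repressor is bound and HolD is active, so *sovZ* is transcribed.
So SovZ is produced and active.
Glyoxylate is absent, so KosH is inactive.
Required activator KosH is absent, so *velJ* is not transcribed.
So VelJ is not produced.
Zn²⁺ is present, so LutT is active.
No repressor is bound and SovZ and LutT are active, so *temV* is transcribed.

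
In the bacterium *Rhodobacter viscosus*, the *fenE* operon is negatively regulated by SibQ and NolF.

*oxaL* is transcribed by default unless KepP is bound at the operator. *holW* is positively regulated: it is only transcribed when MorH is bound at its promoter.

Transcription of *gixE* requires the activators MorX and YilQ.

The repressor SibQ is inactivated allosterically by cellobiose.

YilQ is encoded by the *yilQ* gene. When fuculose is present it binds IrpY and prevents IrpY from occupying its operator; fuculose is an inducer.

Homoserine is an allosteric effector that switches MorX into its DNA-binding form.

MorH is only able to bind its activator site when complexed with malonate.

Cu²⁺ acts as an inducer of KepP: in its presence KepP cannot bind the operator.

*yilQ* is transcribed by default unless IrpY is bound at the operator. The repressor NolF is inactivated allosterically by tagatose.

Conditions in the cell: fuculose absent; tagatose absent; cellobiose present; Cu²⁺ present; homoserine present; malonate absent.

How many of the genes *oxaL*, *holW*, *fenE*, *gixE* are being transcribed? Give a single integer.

Cu²⁺ is present, so KepP is inactive.
With no repressor bound, *oxaL* is transcribed.
→ *oxaL* is ON.
Malonate is absent, so MorH is inactive.
Required activator MorH is absent, so *holW* is not transcribed.
→ *holW* is OFF.
Cellobiose is present, so SibQ is inactive.
Tagatose is absent, so NolF is active.
With repressor NolF bound, *fenE* is not transcribed.
→ *fenE* is OFF.
Homoserine is present, so MorX is active.
Fuculose is absent, so IrpY is active.
With repressor IrpY bound, *yilQ* is not transcribed.
So YilQ is not produced.
Required activator YilQ is absent, so *gixE* is not transcribed.
→ *gixE* is OFF.
1 of the 4 genes is transcribed.

1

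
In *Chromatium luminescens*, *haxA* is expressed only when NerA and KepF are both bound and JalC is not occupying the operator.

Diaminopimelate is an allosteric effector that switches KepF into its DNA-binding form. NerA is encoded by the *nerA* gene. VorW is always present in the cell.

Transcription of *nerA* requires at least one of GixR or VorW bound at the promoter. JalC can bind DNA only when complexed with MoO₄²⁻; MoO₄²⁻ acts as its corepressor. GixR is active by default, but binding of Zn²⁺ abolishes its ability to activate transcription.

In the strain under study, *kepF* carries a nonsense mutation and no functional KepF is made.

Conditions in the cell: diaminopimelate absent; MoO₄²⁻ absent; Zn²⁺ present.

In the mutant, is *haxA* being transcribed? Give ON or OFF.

Zn²⁺ is present, so GixR is inactive.
VorW is produced constitutively and is active.
Activator VorW is present, so *nerA* is transcribed.
So NerA is produced and active.
KepF is non-functional in this strain, so it has no effect.
MoO₄²⁻ is absent, so JalC is inactive.
Required activator KepF is absent, so *haxA* is not transcribed.

OFF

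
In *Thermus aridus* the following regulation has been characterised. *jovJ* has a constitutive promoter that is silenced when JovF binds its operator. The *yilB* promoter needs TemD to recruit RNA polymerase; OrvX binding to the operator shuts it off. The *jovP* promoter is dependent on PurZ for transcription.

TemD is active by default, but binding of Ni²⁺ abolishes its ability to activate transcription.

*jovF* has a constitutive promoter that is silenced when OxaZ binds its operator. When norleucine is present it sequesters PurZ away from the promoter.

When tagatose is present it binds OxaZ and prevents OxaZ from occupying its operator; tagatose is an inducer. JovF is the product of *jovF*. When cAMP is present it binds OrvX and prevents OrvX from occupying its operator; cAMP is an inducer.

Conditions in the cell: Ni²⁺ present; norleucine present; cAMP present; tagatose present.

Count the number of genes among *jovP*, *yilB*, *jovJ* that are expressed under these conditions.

Norleucine is present, so PurZ is inactive.
Required activator PurZ is absent, so *jovP* is not transcribed.
→ *jovP* is OFF.
cAMP is present, so OrvX is inactive.
Ni²⁺ is present, so TemD is inactive.
Required activator TemD is absent, so *yilB* is not transcribed.
→ *yilB* is OFF.
Tagatose is present, so OxaZ is inactive.
With no repressor bound, *jovF* is transcribed.
So JovF is produced and active.
With repressor JovF bound, *jovJ* is not transcribed.
→ *jovJ* is OFF.
0 of the 3 genes are transcribed.

0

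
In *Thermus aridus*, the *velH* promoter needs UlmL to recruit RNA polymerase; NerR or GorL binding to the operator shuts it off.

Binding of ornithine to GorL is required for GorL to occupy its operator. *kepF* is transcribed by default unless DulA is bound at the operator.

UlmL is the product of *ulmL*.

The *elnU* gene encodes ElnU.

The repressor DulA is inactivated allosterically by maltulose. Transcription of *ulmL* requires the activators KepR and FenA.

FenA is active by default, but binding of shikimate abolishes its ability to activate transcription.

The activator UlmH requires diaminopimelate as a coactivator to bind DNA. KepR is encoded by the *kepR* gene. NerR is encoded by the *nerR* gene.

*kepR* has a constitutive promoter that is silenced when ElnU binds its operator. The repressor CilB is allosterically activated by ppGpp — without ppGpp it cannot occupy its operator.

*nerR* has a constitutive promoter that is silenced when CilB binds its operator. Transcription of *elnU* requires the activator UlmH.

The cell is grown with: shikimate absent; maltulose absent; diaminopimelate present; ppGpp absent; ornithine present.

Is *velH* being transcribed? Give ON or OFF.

OFF

Diaminopimelate is present, so UlmH is active.
No repressor is bound and UlmH is active, so *elnU* is transcribed.
So ElnU is produced and active.
With repressor ElnU bound, *kepR* is not transcribed.
So KepR is not produced.
Shikimate is absent, so FenA is active.
Required activator KepR is absent, so *ulmL* is not transcribed.
So UlmL is not produced.
ppGpp is absent, so CilB is inactive.
With no repressor bound, *nerR* is transcribed.
So NerR is produced and active.
Ornithine is present, so GorL is active.
With repressor NerR bound, *velH* is not transcribed.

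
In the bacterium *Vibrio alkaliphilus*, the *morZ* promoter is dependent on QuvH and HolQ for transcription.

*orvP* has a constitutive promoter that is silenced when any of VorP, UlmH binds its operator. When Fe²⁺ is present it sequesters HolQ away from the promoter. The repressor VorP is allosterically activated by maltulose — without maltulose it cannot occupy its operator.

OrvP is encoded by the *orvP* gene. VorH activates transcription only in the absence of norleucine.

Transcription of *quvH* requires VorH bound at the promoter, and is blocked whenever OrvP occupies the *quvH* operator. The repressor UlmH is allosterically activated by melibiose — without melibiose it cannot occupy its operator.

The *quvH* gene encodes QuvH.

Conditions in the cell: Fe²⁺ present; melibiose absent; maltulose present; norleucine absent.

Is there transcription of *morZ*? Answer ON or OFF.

OFF

Norleucine is absent, so VorH is active.
Maltulose is present, so VorP is active.
Melibiose is absent, so UlmH is inactive.
With repressor VorP bound, *orvP* is not transcribed.
So OrvP is not produced.
No repressor is bound and VorH is active, so *quvH* is transcribed.
So QuvH is produced and active.
Fe²⁺ is present, so HolQ is inactive.
Required activator HolQ is absent, so *morZ* is not transcribed.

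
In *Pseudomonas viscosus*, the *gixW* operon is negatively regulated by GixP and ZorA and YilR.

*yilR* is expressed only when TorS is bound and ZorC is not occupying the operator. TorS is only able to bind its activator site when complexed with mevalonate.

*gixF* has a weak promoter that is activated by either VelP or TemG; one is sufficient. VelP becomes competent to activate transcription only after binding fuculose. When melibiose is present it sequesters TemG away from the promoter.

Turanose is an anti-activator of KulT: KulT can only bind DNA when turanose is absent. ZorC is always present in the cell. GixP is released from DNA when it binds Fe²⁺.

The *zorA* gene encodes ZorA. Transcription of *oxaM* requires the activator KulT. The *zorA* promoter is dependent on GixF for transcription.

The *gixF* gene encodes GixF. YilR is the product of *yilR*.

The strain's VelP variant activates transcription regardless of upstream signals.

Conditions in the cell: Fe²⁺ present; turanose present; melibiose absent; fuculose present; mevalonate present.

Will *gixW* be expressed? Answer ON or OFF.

OFF

Fe²⁺ is present, so GixP is inactive.
VelP is constitutively active in this strain.
Melibiose is absent, so TemG is active.
Activator VelP is present, so *gixF* is transcribed.
So GixF is produced and active.
No repressor is bound and GixF is active, so *zorA* is transcribed.
So ZorA is produced and active.
Mevalonate is present, so TorS is active.
ZorC is produced constitutively and is active.
With repressor ZorC bound, *yilR* is not transcribed.
So YilR is not produced.
With repressor ZorA bound, *gixW* is not transcribed.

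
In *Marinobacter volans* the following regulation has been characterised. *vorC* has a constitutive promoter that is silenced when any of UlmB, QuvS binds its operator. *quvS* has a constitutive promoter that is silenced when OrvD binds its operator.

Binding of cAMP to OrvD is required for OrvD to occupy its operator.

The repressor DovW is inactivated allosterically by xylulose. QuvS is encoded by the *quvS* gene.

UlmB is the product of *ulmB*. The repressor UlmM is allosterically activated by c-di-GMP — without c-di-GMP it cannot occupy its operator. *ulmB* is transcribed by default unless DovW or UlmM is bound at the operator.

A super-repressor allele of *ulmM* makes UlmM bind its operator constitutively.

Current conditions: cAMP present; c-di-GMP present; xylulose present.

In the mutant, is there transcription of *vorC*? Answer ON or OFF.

ON

Xylulose is present, so DovW is inactive.
UlmM is constitutively active in this strain.
With repressor UlmM bound, *ulmB* is not transcribed.
So UlmB is not produced.
cAMP is present, so OrvD is active.
With repressor OrvD bound, *quvS* is not transcribed.
So QuvS is not produced.
With no repressor bound, *vorC* is transcribed.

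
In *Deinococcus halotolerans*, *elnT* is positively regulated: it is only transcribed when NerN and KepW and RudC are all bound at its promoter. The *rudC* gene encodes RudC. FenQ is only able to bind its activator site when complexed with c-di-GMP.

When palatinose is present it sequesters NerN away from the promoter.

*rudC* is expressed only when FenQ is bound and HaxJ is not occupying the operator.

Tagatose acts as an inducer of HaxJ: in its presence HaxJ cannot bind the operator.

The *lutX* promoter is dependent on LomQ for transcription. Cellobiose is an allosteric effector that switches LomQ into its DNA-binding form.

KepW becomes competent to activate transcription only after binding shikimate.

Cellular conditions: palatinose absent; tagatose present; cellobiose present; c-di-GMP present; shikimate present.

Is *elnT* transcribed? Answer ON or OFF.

ON

Palatinose is absent, so NerN is active.
Shikimate is present, so KepW is active.
Tagatose is present, so HaxJ is inactive.
c-di-GMP is present, so FenQ is active.
No repressor is bound and FenQ is active, so *rudC* is transcribed.
So RudC is produced and active.
No repressor is bound and NerN and KepW and RudC are active, so *elnT* is transcribed.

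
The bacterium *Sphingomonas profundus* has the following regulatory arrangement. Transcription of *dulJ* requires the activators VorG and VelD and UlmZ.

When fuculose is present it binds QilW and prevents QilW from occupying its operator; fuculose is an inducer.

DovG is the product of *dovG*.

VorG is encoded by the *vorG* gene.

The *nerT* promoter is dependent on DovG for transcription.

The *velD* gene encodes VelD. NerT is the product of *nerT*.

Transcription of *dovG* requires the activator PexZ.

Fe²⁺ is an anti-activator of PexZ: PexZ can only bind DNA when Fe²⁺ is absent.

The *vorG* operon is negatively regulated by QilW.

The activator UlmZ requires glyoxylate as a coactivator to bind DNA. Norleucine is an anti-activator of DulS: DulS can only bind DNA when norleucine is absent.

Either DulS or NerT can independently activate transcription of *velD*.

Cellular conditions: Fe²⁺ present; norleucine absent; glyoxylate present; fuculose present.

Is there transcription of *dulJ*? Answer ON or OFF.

ON

Fuculose is present, so QilW is inactive.
With no repressor bound, *vorG* is transcribed.
So VorG is produced and active.
Norleucine is absent, so DulS is active.
Fe²⁺ is present, so PexZ is inactive.
Required activator PexZ is absent, so *dovG* is not transcribed.
So DovG is not produced.
Required activator DovG is absent, so *nerT* is not transcribed.
So NerT is not produced.
Activator DulS is present, so *velD* is transcribed.
So VelD is produced and active.
Glyoxylate is present, so UlmZ is active.
No repressor is bound and VorG and VelD and UlmZ are active, so *dulJ* is transcribed.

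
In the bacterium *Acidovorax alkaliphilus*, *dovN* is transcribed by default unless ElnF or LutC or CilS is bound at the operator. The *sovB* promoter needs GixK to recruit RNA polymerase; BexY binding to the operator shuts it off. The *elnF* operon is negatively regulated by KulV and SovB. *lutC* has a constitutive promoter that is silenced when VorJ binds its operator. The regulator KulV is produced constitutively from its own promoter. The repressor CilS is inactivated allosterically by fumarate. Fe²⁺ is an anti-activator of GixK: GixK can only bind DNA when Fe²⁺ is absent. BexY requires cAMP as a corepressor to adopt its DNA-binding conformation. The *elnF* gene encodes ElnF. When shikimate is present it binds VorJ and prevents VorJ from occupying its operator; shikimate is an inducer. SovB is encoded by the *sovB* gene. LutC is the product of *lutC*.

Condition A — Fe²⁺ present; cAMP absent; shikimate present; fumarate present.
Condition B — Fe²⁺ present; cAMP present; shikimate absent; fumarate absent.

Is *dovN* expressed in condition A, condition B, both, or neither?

neither

Condition A:
KulV is produced constitutively and is active.
Fe²⁺ is present, so GixK is inactive.
cAMP is absent, so BexY is inactive.
Required activator GixK is absent, so *sovB* is not transcribed.
So SovB is not produced.
With repressor KulV bound, *elnF* is not transcribed.
So ElnF is not produced.
Shikimate is present, so VorJ is inactive.
With no repressor bound, *lutC* is transcribed.
So LutC is produced and active.
Fumarate is present, so CilS is inactive.
With repressor LutC bound, *dovN* is not transcribed.
→ *dovN* is OFF in A.
Condition B:
KulV is produced constitutively and is active.
Fe²⁺ is present, so GixK is inactive.
cAMP is present, so BexY is active.
With repressor BexY bound, *sovB* is not transcribed.
So SovB is not produced.
With repressor KulV bound, *elnF* is not transcribed.
So ElnF is not produced.
Shikimate is absent, so VorJ is active.
With repressor VorJ bound, *lutC* is not transcribed.
So LutC is not produced.
Fumarate is absent, so CilS is active.
With repressor CilS bound, *dovN* is not transcribed.
→ *dovN* is OFF in B.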